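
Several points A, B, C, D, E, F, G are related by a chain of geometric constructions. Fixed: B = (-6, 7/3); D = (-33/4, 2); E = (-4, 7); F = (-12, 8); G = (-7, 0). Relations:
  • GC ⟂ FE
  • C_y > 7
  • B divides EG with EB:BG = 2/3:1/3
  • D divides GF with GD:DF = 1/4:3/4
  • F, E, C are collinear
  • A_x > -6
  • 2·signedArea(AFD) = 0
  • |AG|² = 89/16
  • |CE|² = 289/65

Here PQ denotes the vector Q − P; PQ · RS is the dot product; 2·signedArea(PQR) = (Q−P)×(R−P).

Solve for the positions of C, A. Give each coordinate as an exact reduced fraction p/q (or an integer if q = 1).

1. C_x = -396/65  [F, E, C are collinear ∩ GC ⟂ FE]
2. C_y = 472/65  [F, E, C are collinear ∩ GC ⟂ FE]
   → C = (-396/65, 472/65)
3. A_x = -23/4  [line 6·x + 15/4·y + 42 = 0 ∩ |AG|² = 89/16]
4. A_y = -2  [line 6·x + 15/4·y + 42 = 0 ∩ |AG|² = 89/16]
   → A = (-23/4, -2)

A = (-23/4, -2)
C = (-396/65, 472/65)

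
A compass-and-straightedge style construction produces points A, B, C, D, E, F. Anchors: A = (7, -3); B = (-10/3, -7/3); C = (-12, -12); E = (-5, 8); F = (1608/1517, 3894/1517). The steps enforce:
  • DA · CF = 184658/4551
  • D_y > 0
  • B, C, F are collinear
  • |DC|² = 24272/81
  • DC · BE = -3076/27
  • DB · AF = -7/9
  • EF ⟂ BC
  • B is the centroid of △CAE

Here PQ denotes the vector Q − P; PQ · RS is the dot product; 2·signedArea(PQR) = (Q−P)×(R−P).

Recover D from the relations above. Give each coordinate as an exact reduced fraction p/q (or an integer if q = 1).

1. D_x = -4/9  [DC · BE = -3076/27 ∩ DA · CF = 184658/4551]
2. D_y = 8/9  [DC · BE = -3076/27 ∩ DA · CF = 184658/4551]
   → D = (-4/9, 8/9)

D = (-4/9, 8/9)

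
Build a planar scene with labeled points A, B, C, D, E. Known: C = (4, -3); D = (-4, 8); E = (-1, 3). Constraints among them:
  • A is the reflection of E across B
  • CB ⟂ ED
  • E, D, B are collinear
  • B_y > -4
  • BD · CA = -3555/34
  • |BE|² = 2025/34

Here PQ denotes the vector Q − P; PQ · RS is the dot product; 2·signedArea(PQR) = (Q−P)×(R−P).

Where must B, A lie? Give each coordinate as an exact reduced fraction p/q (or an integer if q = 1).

A = (118/17, -174/17)
B = (101/34, -123/34)

1. B_x = 101/34  [E, D, B are collinear ∩ CB ⟂ ED]
2. B_y = -123/34  [E, D, B are collinear ∩ CB ⟂ ED]
   → B = (101/34, -123/34)
3. A_x = 118/17  [A is the reflection of E across B]
4. A_y = -174/17  [A is the reflection of E across B]
   → A = (118/17, -174/17)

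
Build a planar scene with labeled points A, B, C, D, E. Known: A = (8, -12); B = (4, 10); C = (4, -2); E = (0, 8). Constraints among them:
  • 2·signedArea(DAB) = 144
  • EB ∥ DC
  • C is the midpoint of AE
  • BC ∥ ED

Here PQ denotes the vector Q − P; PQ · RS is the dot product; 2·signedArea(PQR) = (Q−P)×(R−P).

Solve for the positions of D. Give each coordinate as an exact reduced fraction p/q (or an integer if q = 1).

D = (0, -4)

1. D_x = 0  [EB ∥ DC ∩ BC ∥ ED]
2. D_y = -4  [EB ∥ DC ∩ BC ∥ ED]
   → D = (0, -4)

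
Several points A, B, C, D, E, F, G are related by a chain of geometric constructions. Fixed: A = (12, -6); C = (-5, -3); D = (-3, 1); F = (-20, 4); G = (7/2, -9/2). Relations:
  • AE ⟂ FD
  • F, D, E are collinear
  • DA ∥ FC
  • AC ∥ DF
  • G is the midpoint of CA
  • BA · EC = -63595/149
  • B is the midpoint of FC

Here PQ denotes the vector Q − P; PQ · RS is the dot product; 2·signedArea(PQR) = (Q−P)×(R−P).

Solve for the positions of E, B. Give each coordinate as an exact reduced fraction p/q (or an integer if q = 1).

1. E_x = 1899/149  [F, D, E are collinear ∩ AE ⟂ FD]
2. E_y = -265/149  [F, D, E are collinear ∩ AE ⟂ FD]
   → E = (1899/149, -265/149)
3. B_x = -25/2  [B is the midpoint of FC]
4. B_y = 1/2  [B is the midpoint of FC]
   → B = (-25/2, 1/2)

B = (-25/2, 1/2)
E = (1899/149, -265/149)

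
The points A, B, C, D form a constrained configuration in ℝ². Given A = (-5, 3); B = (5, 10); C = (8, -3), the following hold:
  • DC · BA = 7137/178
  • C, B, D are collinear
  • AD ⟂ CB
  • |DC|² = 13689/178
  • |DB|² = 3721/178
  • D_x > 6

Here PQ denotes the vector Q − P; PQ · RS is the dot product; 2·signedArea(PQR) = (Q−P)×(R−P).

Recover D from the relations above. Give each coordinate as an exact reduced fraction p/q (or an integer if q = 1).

D = (1073/178, 987/178)

1. D_x = 1073/178  [C, B, D are collinear ∩ AD ⟂ CB]
2. D_y = 987/178  [C, B, D are collinear ∩ AD ⟂ CB]
   → D = (1073/178, 987/178)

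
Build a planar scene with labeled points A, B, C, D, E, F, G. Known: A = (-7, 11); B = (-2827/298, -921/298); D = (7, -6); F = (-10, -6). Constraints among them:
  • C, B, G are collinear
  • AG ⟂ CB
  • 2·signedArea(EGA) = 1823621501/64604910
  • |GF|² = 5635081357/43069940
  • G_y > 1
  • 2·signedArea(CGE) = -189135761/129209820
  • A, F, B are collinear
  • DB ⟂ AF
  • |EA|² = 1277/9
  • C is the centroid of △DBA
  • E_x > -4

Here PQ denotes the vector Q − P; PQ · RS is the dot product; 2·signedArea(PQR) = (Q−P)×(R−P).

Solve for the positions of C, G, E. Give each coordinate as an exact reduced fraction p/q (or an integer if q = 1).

1. C_x = -2827/894  [C is the centroid of △DBA]
2. C_y = 569/894  [C is the centroid of △DBA]
   → C = (-2827/894, 569/894)
3. G_x = -15910356/10767485  [C, B, G are collinear ∩ AG ⟂ CB]
4. G_y = 35084929/21534970  [C, B, G are collinear ∩ AG ⟂ CB]
   → G = (-15910356/10767485, 35084929/21534970)
5. E_x = -10/3  [2·signedArea(EGA) = 1823621501/64604910 ∩ 2·signedArea(CGE) = -189135761/129209820]
6. E_y = -1/3  [2·signedArea(EGA) = 1823621501/64604910 ∩ 2·signedArea(CGE) = -189135761/129209820]
   → E = (-10/3, -1/3)

C = (-2827/894, 569/894)
E = (-10/3, -1/3)
G = (-15910356/10767485, 35084929/21534970)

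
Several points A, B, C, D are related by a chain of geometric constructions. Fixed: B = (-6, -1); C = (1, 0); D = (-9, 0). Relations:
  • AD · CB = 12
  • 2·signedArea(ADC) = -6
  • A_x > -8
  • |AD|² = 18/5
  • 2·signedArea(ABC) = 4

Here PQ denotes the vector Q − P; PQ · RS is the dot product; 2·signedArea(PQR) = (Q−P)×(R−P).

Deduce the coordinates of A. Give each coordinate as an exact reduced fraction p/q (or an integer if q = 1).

1. A_x = -36/5  [2·signedArea(ABC) = 4 ∩ 2·signedArea(ADC) = -6]
2. A_y = -3/5  [2·signedArea(ABC) = 4 ∩ 2·signedArea(ADC) = -6]
   → A = (-36/5, -3/5)

A = (-36/5, -3/5)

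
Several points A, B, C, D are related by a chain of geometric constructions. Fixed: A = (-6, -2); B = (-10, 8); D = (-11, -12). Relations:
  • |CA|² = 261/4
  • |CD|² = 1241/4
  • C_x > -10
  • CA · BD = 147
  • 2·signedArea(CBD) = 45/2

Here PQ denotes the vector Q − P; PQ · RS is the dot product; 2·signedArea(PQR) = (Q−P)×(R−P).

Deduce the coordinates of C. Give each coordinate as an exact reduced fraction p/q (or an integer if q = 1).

1. C_x = -9  [CA · BD = 147 ∩ 2·signedArea(CBD) = 45/2]
2. C_y = 11/2  [CA · BD = 147 ∩ 2·signedArea(CBD) = 45/2]
   → C = (-9, 11/2)

C = (-9, 11/2)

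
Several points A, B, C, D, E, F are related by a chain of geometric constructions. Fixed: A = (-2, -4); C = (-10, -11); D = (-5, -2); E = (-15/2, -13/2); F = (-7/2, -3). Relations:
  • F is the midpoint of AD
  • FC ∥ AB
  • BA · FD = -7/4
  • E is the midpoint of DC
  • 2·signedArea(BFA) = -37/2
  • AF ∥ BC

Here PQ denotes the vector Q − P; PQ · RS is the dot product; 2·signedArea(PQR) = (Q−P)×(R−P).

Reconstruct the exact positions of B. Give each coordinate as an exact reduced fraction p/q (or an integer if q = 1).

1. B_x = -17/2  [AF ∥ BC ∩ FC ∥ AB]
2. B_y = -12  [AF ∥ BC ∩ FC ∥ AB]
   → B = (-17/2, -12)

B = (-17/2, -12)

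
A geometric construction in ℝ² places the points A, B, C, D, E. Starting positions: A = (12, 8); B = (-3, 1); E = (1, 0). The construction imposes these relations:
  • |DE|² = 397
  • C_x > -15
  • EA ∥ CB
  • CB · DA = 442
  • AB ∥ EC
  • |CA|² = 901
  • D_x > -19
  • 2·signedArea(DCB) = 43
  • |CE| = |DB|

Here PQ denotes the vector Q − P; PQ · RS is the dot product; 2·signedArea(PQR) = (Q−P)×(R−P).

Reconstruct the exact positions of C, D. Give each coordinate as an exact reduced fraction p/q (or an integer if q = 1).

C = (-14, -7)
D = (-18, -6)

1. C_x = -14  [EA ∥ CB ∩ AB ∥ EC]
2. C_y = -7  [EA ∥ CB ∩ AB ∥ EC]
   → C = (-14, -7)
3. D_x = -18  [2·signedArea(DCB) = 43 ∩ CB · DA = 442]
4. D_y = -6  [2·signedArea(DCB) = 43 ∩ CB · DA = 442]
   → D = (-18, -6)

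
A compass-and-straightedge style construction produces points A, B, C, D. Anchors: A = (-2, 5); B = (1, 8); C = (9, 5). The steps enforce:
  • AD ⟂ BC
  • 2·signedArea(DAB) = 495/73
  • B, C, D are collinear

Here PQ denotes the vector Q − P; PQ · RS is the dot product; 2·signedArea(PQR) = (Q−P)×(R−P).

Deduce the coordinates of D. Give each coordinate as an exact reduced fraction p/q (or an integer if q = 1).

D = (-47/73, 629/73)

1. D_x = -47/73  [B, C, D are collinear ∩ AD ⟂ BC]
2. D_y = 629/73  [B, C, D are collinear ∩ AD ⟂ BC]
   → D = (-47/73, 629/73)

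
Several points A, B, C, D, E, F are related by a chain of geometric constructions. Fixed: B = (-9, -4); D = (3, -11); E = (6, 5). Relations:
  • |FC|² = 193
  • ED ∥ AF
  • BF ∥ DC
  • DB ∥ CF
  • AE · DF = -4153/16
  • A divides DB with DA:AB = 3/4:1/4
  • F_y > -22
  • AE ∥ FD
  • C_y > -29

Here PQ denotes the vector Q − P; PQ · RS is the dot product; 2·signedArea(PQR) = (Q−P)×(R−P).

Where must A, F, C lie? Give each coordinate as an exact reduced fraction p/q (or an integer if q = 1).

1. A_x = -6  [A divides DB with DA:AB = 3/4:1/4]
2. A_y = -23/4  [A divides DB with DA:AB = 3/4:1/4]
   → A = (-6, -23/4)
3. F_x = -9  [AE ∥ FD ∩ ED ∥ AF]
4. F_y = -87/4  [AE ∥ FD ∩ ED ∥ AF]
   → F = (-9, -87/4)
5. C_x = 3  [DB ∥ CF ∩ BF ∥ DC]
6. C_y = -115/4  [DB ∥ CF ∩ BF ∥ DC]
   → C = (3, -115/4)

A = (-6, -23/4)
C = (3, -115/4)
F = (-9, -87/4)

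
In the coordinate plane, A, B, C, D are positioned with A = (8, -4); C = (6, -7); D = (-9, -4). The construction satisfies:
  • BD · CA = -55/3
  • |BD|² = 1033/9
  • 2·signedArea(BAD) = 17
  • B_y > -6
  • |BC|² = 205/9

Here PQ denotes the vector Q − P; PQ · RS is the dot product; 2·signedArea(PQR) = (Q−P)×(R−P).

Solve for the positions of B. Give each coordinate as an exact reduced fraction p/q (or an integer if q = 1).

1. B_x = 5/3  [2·signedArea(BAD) = 17 ∩ BD · CA = -55/3]
2. B_y = -5  [2·signedArea(BAD) = 17 ∩ BD · CA = -55/3]
   → B = (5/3, -5)

B = (5/3, -5)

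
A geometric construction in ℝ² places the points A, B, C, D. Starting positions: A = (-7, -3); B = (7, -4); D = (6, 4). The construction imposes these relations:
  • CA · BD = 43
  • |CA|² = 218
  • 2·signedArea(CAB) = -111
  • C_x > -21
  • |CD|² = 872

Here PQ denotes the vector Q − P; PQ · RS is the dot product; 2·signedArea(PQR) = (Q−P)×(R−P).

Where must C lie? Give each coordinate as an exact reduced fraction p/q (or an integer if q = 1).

C = (-20, -10)

1. C_x = -20  [2·signedArea(CAB) = -111 ∩ CA · BD = 43]
2. C_y = -10  [2·signedArea(CAB) = -111 ∩ CA · BD = 43]
   → C = (-20, -10)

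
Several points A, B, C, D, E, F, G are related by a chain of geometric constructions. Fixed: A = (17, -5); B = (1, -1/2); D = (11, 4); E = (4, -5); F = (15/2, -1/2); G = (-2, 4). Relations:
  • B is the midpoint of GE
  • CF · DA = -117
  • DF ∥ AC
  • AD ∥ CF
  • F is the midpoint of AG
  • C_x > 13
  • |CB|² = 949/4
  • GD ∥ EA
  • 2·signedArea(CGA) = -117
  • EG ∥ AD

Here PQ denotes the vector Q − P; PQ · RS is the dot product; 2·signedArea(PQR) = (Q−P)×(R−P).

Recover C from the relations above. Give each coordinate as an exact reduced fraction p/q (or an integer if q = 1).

C = (27/2, -19/2)

1. C_x = 27/2  [AD ∥ CF ∩ DF ∥ AC]
2. C_y = -19/2  [AD ∥ CF ∩ DF ∥ AC]
   → C = (27/2, -19/2)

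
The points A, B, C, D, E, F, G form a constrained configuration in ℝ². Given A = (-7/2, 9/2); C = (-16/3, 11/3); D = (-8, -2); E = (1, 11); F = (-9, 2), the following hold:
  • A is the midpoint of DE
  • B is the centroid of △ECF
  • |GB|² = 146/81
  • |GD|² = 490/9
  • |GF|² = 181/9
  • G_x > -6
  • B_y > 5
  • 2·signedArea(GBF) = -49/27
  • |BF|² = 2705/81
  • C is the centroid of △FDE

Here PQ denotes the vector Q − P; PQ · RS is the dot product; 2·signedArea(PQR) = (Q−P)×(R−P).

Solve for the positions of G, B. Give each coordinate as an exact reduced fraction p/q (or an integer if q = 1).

1. B_x = -40/9  [B is the centroid of △ECF]
2. B_y = 50/9  [B is the centroid of △ECF]
   → B = (-40/9, 50/9)
3. G_x = -17/3  [line 32/9·x + -41/9·y + 1159/27 = 0 ∩ |GF|² = 181/9]
4. G_y = 5  [line 32/9·x + -41/9·y + 1159/27 = 0 ∩ |GF|² = 181/9]
   → G = (-17/3, 5)

B = (-40/9, 50/9)
G = (-17/3, 5)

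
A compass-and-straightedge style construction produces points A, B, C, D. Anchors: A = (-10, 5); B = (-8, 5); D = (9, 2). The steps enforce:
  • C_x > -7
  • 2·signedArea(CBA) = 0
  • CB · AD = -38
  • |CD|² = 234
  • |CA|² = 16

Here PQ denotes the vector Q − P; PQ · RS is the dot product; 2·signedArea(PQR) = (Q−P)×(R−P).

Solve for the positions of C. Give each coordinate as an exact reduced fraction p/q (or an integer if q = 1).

1. C_x = -6  [2·signedArea(CBA) = 0 ∩ CB · AD = -38]
2. C_y = 5  [2·signedArea(CBA) = 0 ∩ CB · AD = -38]
   → C = (-6, 5)

C = (-6, 5)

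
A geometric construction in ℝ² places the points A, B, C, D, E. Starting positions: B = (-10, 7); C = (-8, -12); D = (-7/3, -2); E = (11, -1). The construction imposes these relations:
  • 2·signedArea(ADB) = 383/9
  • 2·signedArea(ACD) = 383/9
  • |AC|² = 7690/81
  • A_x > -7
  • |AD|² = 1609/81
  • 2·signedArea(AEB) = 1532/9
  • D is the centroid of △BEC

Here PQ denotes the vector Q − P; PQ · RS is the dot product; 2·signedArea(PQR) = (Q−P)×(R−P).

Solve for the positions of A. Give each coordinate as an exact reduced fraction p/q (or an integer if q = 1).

1. A_x = -61/9  [2·signedArea(ACD) = 383/9 ∩ 2·signedArea(AEB) = 1532/9]
2. A_y = -7/3  [2·signedArea(ACD) = 383/9 ∩ 2·signedArea(AEB) = 1532/9]
   → A = (-61/9, -7/3)

A = (-61/9, -7/3)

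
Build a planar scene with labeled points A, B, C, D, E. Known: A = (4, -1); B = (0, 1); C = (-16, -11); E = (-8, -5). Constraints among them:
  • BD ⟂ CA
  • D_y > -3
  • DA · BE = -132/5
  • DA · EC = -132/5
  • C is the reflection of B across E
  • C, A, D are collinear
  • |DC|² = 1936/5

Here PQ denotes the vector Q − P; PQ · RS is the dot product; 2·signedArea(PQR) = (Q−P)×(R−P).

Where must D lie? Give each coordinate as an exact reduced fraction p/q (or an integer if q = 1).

D = (8/5, -11/5)

1. D_x = 8/5  [C, A, D are collinear ∩ BD ⟂ CA]
2. D_y = -11/5  [C, A, D are collinear ∩ BD ⟂ CA]
   → D = (8/5, -11/5)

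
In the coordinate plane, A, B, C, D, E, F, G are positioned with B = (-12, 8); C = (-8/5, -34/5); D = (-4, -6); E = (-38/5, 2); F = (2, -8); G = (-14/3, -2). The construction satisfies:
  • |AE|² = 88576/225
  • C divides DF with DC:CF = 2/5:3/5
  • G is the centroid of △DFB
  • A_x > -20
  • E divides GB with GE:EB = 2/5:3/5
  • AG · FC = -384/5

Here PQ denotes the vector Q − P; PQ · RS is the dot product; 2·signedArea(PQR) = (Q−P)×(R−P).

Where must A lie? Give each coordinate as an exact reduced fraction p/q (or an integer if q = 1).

A = (-58/3, 18)

1. A_x = -58/3  [line 18/5·x + -6/5·y + 456/5 = 0 ∩ |AE|² = 88576/225]
2. A_y = 18  [line 18/5·x + -6/5·y + 456/5 = 0 ∩ |AE|² = 88576/225]
   → A = (-58/3, 18)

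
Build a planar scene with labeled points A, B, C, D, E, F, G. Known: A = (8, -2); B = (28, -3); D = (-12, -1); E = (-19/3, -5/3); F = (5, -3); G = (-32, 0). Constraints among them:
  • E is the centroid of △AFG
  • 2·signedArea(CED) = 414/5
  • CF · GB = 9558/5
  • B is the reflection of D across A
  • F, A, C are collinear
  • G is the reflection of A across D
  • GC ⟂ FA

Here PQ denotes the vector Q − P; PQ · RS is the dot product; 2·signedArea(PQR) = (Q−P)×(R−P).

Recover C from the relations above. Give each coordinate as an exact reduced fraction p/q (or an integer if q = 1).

C = (-137/5, -69/5)

1. C_x = -137/5  [F, A, C are collinear ∩ GC ⟂ FA]
2. C_y = -69/5  [F, A, C are collinear ∩ GC ⟂ FA]
   → C = (-137/5, -69/5)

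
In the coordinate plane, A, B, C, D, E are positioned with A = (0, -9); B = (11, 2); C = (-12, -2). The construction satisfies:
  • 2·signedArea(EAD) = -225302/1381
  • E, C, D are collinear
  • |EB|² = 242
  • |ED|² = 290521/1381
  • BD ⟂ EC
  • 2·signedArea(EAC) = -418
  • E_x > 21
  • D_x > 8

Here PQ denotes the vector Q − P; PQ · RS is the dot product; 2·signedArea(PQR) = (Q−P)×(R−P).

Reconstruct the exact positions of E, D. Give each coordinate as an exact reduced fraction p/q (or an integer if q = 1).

1. E_x = 22  [line -7·x + -12·y + 310 = 0 ∩ |EB|² = 242]
2. E_y = 13  [line -7·x + -12·y + 310 = 0 ∩ |EB|² = 242]
   → E = (22, 13)
3. D_x = 12056/1381  [E, C, D are collinear ∩ BD ⟂ EC]
4. D_y = 9868/1381  [E, C, D are collinear ∩ BD ⟂ EC]
   → D = (12056/1381, 9868/1381)

D = (12056/1381, 9868/1381)
E = (22, 13)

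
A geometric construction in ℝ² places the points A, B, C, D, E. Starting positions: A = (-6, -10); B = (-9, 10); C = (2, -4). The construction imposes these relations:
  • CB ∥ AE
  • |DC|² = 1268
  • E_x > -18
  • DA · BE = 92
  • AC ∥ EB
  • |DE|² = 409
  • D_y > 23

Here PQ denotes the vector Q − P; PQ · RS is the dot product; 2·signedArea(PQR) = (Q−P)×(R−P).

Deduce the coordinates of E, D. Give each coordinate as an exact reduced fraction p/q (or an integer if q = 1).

1. E_x = -17  [AC ∥ EB ∩ CB ∥ AE]
2. E_y = 4  [AC ∥ EB ∩ CB ∥ AE]
   → E = (-17, 4)
3. D_x = -20  [line 8·x + 6·y + 16 = 0 ∩ |DE|² = 409]
4. D_y = 24  [line 8·x + 6·y + 16 = 0 ∩ |DE|² = 409]
   → D = (-20, 24)

D = (-20, 24)
E = (-17, 4)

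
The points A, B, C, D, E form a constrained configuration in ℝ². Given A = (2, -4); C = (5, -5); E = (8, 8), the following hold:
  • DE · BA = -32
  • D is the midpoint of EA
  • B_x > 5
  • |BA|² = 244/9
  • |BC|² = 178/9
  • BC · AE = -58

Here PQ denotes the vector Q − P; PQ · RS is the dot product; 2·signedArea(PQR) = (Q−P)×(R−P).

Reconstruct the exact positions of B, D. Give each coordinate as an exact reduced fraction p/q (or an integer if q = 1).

B = (6, -2/3)
D = (5, 2)

1. B_x = 6  [line -6·x + -12·y + 28 = 0 ∩ |BA|² = 244/9]
2. B_y = -2/3  [line -6·x + -12·y + 28 = 0 ∩ |BA|² = 244/9]
   → B = (6, -2/3)
3. D_x = 5  [D is the midpoint of EA]
4. D_y = 2  [D is the midpoint of EA]
   → D = (5, 2)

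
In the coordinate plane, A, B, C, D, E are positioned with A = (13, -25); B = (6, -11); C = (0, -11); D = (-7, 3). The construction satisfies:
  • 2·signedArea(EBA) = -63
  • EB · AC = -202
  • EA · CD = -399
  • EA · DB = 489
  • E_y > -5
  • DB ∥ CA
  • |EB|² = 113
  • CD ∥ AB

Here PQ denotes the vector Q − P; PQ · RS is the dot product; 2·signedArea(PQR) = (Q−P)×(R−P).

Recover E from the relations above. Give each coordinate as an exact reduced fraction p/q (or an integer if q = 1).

1. E_x = -2  [EA · DB = 489 ∩ 2·signedArea(EBA) = -63]
2. E_y = -4  [EA · DB = 489 ∩ 2·signedArea(EBA) = -63]
   → E = (-2, -4)

E = (-2, -4)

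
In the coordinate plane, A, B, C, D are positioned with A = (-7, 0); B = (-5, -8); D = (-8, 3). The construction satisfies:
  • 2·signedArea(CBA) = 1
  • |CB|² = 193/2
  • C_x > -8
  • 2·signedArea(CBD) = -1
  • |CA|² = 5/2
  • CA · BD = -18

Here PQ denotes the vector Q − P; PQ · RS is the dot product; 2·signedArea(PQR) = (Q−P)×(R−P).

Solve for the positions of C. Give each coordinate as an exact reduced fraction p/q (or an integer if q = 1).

1. C_x = -15/2  [2·signedArea(CBA) = 1 ∩ 2·signedArea(CBD) = -1]
2. C_y = 3/2  [2·signedArea(CBA) = 1 ∩ 2·signedArea(CBD) = -1]
   → C = (-15/2, 3/2)

C = (-15/2, 3/2)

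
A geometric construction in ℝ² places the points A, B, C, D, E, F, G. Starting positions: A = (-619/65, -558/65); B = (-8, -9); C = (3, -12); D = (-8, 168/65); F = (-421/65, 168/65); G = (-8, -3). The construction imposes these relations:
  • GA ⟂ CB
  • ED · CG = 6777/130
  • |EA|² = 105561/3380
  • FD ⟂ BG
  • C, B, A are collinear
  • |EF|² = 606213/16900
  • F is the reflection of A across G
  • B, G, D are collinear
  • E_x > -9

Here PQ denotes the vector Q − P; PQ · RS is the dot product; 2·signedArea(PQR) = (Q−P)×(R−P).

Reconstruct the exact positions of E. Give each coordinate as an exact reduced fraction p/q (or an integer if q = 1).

E = (-8, -417/130)

1. E_x = -8  [line 11·x + -9·y + 7687/130 = 0 ∩ |EA|² = 105561/3380]
2. E_y = -417/130  [line 11·x + -9·y + 7687/130 = 0 ∩ |EA|² = 105561/3380]
   → E = (-8, -417/130)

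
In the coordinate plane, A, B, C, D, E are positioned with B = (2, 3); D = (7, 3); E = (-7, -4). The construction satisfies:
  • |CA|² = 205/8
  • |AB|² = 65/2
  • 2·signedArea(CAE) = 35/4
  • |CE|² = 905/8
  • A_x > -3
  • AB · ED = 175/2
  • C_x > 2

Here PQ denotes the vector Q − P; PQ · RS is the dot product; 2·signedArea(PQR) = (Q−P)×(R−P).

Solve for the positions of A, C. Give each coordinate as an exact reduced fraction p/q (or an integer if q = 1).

1. A_x = -5/2  [line -14·x + -7·y + -77/2 = 0 ∩ |AB|² = 65/2]
2. A_y = -1/2  [line -14·x + -7·y + -77/2 = 0 ∩ |AB|² = 65/2]
   → A = (-5/2, -1/2)
3. C_x = 9/4  [line 7/2·x + -9/2·y + -9/4 = 0 ∩ |CA|² = 205/8]
4. C_y = 5/4  [line 7/2·x + -9/2·y + -9/4 = 0 ∩ |CA|² = 205/8]
   → C = (9/4, 5/4)

A = (-5/2, -1/2)
C = (9/4, 5/4)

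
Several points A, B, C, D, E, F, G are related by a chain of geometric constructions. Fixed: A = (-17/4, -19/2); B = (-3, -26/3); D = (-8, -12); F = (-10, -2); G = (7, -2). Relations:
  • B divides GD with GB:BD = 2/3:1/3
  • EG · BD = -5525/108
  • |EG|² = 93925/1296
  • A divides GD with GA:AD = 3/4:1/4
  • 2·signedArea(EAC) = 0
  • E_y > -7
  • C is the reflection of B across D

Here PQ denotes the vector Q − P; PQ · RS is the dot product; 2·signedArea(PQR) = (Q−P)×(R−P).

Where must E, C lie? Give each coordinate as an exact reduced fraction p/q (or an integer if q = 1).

1. E_x = -1/12  [line 5·x + 10/3·y + 2465/108 = 0 ∩ |EG|² = 93925/1296]
2. E_y = -121/18  [line 5·x + 10/3·y + 2465/108 = 0 ∩ |EG|² = 93925/1296]
   → E = (-1/12, -121/18)
3. C_x = -13  [2·signedArea(EAC) = 0 ∩ C is the reflection of B across D]
4. C_y = -46/3  [2·signedArea(EAC) = 0 ∩ C is the reflection of B across D]
   → C = (-13, -46/3)

C = (-13, -46/3)
E = (-1/12, -121/18)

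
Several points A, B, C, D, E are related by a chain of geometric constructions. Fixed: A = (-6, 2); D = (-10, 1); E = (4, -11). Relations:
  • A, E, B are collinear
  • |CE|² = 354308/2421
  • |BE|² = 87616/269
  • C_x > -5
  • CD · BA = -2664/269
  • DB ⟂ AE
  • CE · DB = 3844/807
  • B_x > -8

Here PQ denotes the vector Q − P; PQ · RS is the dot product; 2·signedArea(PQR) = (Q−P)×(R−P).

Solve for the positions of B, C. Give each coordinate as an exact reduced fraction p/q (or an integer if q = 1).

1. B_x = -1884/269  [A, E, B are collinear ∩ DB ⟂ AE]
2. B_y = 889/269  [A, E, B are collinear ∩ DB ⟂ AE]
   → B = (-1884/269, 889/269)
3. C_x = -1166/269  [CE · DB = 3844/807 ∩ CD · BA = -2664/269]
4. C_y = -1801/807  [CE · DB = 3844/807 ∩ CD · BA = -2664/269]
   → C = (-1166/269, -1801/807)

B = (-1884/269, 889/269)
C = (-1166/269, -1801/807)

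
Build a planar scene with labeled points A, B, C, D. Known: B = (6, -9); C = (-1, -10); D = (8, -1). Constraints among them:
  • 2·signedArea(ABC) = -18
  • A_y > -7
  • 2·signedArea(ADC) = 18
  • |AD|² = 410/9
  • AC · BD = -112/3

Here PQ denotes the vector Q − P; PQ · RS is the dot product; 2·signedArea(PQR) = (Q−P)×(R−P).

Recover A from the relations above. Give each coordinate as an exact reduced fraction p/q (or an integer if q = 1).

1. A_x = 13/3  [2·signedArea(ADC) = 18 ∩ AC · BD = -112/3]
2. A_y = -20/3  [2·signedArea(ADC) = 18 ∩ AC · BD = -112/3]
   → A = (13/3, -20/3)

A = (13/3, -20/3)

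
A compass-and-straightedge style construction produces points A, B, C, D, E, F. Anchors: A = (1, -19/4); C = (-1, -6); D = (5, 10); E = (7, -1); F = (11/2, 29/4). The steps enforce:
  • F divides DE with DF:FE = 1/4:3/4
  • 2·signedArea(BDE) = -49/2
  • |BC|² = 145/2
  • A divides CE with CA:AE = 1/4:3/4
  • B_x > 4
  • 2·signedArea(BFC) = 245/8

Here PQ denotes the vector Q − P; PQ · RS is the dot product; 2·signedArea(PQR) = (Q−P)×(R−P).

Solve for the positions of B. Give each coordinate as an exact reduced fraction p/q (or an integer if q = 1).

1. B_x = 9/2  [2·signedArea(BDE) = -49/2 ∩ 2·signedArea(BFC) = 245/8]
2. B_y = 1/2  [2·signedArea(BDE) = -49/2 ∩ 2·signedArea(BFC) = 245/8]
   → B = (9/2, 1/2)

B = (9/2, 1/2)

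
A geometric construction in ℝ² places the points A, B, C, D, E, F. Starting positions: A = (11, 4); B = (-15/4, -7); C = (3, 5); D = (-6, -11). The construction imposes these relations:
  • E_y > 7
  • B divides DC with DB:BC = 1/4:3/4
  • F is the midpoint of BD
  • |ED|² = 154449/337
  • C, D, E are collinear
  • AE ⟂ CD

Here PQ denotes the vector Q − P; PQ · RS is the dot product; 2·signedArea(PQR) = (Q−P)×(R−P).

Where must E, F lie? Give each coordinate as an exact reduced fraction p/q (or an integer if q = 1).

E = (1515/337, 2581/337)
F = (-39/8, -9)

1. E_x = 1515/337  [C, D, E are collinear ∩ AE ⟂ CD]
2. E_y = 2581/337  [C, D, E are collinear ∩ AE ⟂ CD]
   → E = (1515/337, 2581/337)
3. F_x = -39/8  [F is the midpoint of BD]
4. F_y = -9  [F is the midpoint of BD]
   → F = (-39/8, -9)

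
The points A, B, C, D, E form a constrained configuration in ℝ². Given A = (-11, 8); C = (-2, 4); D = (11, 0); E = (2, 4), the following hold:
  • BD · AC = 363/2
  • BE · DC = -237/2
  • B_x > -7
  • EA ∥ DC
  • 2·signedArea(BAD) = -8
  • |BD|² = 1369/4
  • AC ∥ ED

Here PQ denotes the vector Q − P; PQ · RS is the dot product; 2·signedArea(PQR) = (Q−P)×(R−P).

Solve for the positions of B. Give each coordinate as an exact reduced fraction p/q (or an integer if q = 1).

B = (-13/2, 6)

1. B_x = -13/2  [2·signedArea(BAD) = -8 ∩ BD · AC = 363/2]
2. B_y = 6  [2·signedArea(BAD) = -8 ∩ BD · AC = 363/2]
   → B = (-13/2, 6)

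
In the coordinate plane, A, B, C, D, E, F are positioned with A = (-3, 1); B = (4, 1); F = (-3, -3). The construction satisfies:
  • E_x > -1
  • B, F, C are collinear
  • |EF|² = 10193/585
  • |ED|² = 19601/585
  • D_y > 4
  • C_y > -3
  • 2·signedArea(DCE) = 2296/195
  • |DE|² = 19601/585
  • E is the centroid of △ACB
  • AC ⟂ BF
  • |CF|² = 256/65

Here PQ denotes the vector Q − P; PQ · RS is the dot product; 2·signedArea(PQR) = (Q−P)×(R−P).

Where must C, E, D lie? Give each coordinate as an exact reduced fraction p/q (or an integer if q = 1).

1. C_x = -83/65  [B, F, C are collinear ∩ AC ⟂ BF]
2. C_y = -131/65  [B, F, C are collinear ∩ AC ⟂ BF]
   → C = (-83/65, -131/65)
3. E_x = -6/65  [E is the centroid of △ACB]
4. E_y = -1/195  [E is the centroid of △ACB]
   → E = (-6/65, -1/195)
5. D_x = -3  [line -392/195·x + 77/65·y + -777/65 = 0 ∩ |DE|² = 19601/585]
6. D_y = 5  [line -392/195·x + 77/65·y + -777/65 = 0 ∩ |DE|² = 19601/585]
   → D = (-3, 5)

C = (-83/65, -131/65)
D = (-3, 5)
E = (-6/65, -1/195)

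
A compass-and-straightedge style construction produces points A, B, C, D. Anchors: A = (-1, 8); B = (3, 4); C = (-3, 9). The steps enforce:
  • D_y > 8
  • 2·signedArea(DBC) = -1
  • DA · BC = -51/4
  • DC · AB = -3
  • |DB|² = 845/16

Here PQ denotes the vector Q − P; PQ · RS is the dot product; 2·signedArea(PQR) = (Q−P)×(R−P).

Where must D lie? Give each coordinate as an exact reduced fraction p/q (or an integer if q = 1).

1. D_x = -5/2  [DC · AB = -3 ∩ 2·signedArea(DBC) = -1]
2. D_y = 35/4  [DC · AB = -3 ∩ 2·signedArea(DBC) = -1]
   → D = (-5/2, 35/4)

D = (-5/2, 35/4)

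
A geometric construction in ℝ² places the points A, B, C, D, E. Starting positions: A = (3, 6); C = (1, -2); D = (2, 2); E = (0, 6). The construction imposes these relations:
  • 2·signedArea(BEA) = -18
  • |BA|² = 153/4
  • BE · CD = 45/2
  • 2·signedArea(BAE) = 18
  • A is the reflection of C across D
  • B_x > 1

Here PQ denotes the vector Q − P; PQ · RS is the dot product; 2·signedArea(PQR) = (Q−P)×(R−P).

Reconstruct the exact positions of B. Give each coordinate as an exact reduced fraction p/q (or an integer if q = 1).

1. B_x = 3/2  [2·signedArea(BAE) = 18 ∩ BE · CD = 45/2]
2. B_y = 0  [2·signedArea(BAE) = 18 ∩ BE · CD = 45/2]
   → B = (3/2, 0)

B = (3/2, 0)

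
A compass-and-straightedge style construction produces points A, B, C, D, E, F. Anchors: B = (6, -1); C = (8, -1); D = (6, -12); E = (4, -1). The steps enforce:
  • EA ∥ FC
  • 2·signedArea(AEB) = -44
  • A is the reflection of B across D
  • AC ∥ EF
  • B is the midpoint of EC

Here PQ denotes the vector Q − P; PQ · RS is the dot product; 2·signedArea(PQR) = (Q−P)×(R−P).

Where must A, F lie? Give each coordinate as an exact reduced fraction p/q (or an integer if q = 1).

A = (6, -23)
F = (6, 21)

1. A_x = 6  [A is the reflection of B across D]
2. A_y = -23  [A is the reflection of B across D]
   → A = (6, -23)
3. F_x = 6  [EA ∥ FC ∩ AC ∥ EF]
4. F_y = 21  [EA ∥ FC ∩ AC ∥ EF]
   → F = (6, 21)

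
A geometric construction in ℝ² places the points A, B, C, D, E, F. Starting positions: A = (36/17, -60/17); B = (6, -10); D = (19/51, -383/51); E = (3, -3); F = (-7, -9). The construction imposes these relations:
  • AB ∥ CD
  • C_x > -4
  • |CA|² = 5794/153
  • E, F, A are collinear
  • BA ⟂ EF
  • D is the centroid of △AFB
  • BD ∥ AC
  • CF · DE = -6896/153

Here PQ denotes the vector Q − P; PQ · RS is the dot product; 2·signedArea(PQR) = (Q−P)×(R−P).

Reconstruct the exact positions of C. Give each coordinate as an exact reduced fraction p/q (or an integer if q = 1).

1. C_x = -179/51  [AB ∥ CD ∩ BD ∥ AC]
2. C_y = -53/51  [AB ∥ CD ∩ BD ∥ AC]
   → C = (-179/51, -53/51)

C = (-179/51, -53/51)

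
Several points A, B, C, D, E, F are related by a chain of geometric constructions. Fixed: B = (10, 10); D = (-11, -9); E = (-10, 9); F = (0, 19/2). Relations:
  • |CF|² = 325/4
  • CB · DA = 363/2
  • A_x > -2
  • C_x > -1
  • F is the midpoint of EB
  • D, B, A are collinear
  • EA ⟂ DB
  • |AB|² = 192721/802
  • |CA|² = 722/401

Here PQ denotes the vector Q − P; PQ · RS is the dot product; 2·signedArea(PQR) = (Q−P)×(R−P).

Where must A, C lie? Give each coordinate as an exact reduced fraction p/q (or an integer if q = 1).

1. A_x = -1199/802  [D, B, A are collinear ∩ EA ⟂ DB]
2. A_y = -321/802  [D, B, A are collinear ∩ EA ⟂ DB]
   → A = (-1199/802, -321/802)
3. C_x = -1/2  [line -7623/802·x + -6897/802·y + -363/802 = 0 ∩ |CF|² = 325/4]
4. C_y = 1/2  [line -7623/802·x + -6897/802·y + -363/802 = 0 ∩ |CF|² = 325/4]
   → C = (-1/2, 1/2)

A = (-1199/802, -321/802)
C = (-1/2, 1/2)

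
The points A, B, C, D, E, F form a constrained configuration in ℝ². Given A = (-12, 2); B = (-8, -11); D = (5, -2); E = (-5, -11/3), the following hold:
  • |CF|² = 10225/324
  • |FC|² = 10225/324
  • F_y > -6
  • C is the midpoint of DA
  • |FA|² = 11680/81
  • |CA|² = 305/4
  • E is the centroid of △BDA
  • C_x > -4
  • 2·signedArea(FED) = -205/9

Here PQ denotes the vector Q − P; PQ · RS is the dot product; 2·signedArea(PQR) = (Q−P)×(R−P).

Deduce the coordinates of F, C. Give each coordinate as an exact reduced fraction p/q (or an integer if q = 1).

1. F_x = -8/3  [line -5/3·x + 10·y + 460/9 = 0 ∩ |FA|² = 11680/81]
2. F_y = -50/9  [line -5/3·x + 10·y + 460/9 = 0 ∩ |FA|² = 11680/81]
   → F = (-8/3, -50/9)
3. C_x = -7/2  [C is the midpoint of DA]
4. C_y = 0  [C is the midpoint of DA]
   → C = (-7/2, 0)

C = (-7/2, 0)
F = (-8/3, -50/9)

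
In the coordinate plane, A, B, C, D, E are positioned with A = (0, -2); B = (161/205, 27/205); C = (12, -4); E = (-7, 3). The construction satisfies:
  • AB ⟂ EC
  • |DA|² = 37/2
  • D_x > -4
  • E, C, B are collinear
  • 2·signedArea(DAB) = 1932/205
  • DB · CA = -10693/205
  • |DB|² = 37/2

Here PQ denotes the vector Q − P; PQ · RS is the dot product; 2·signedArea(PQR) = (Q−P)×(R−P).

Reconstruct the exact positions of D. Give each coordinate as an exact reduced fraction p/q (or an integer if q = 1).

D = (-7/2, 1/2)

1. D_x = -7/2  [2·signedArea(DAB) = 1932/205 ∩ DB · CA = -10693/205]
2. D_y = 1/2  [2·signedArea(DAB) = 1932/205 ∩ DB · CA = -10693/205]
   → D = (-7/2, 1/2)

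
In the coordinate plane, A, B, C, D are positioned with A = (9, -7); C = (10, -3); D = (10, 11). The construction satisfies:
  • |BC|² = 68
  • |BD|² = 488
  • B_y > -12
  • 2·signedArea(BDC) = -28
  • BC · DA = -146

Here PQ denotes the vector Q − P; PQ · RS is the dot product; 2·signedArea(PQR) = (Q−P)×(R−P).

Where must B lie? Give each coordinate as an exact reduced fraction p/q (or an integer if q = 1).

1. B_x = 8  [BC · DA = -146 ∩ 2·signedArea(BDC) = -28]
2. B_y = -11  [BC · DA = -146 ∩ 2·signedArea(BDC) = -28]
   → B = (8, -11)

B = (8, -11)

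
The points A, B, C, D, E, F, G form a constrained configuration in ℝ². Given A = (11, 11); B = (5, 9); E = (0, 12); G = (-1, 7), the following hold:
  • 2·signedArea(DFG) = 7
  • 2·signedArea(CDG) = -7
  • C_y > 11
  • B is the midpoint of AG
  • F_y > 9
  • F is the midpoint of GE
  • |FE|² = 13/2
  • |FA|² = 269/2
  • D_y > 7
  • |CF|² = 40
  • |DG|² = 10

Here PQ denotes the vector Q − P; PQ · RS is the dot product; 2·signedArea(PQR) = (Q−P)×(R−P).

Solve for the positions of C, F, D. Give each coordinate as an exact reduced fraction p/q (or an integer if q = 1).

1. F_x = -1/2  [F is the midpoint of GE]
2. F_y = 19/2  [F is the midpoint of GE]
   → F = (-1/2, 19/2)
3. D_x = 2  [line 5/2·x + -1/2·y + -1 = 0 ∩ |DG|² = 10]
4. D_y = 8  [line 5/2·x + -1/2·y + -1 = 0 ∩ |DG|² = 10]
   → D = (2, 8)
5. C_x = 11/2  [line 1·x + -3·y + 29 = 0 ∩ |CF|² = 40]
6. C_y = 23/2  [line 1·x + -3·y + 29 = 0 ∩ |CF|² = 40]
   → C = (11/2, 23/2)

C = (11/2, 23/2)
D = (2, 8)
F = (-1/2, 19/2)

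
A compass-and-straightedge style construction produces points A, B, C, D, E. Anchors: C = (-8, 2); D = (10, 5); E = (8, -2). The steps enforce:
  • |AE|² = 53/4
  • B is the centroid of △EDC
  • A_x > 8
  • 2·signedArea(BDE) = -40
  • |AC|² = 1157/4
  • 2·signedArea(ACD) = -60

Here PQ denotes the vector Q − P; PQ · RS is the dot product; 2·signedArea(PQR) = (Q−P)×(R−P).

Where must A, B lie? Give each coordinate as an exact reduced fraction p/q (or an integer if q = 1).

1. A_x = 9  [line -3·x + 18·y + 0 = 0 ∩ |AC|² = 1157/4]
2. A_y = 3/2  [line -3·x + 18·y + 0 = 0 ∩ |AC|² = 1157/4]
   → A = (9, 3/2)
3. B_x = 10/3  [B is the centroid of △EDC]
4. B_y = 5/3  [B is the centroid of △EDC]
   → B = (10/3, 5/3)

A = (9, 3/2)
B = (10/3, 5/3)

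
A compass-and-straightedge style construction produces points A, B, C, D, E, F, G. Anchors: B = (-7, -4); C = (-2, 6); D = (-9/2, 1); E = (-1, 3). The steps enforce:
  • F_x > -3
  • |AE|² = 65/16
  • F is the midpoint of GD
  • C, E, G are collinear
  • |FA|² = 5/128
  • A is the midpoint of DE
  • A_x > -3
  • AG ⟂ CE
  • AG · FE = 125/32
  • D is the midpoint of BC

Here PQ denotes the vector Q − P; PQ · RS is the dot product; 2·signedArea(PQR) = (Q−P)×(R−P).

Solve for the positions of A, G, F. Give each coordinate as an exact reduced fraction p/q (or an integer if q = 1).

A = (-11/4, 2)
F = (-43/16, 29/16)
G = (-7/8, 21/8)

1. A_x = -11/4  [A is the midpoint of DE]
2. A_y = 2  [A is the midpoint of DE]
   → A = (-11/4, 2)
3. G_x = -7/8  [C, E, G are collinear ∩ AG ⟂ CE]
4. G_y = 21/8  [C, E, G are collinear ∩ AG ⟂ CE]
   → G = (-7/8, 21/8)
5. F_x = -43/16  [F is the midpoint of GD]
6. F_y = 29/16  [F is the midpoint of GD]
   → F = (-43/16, 29/16)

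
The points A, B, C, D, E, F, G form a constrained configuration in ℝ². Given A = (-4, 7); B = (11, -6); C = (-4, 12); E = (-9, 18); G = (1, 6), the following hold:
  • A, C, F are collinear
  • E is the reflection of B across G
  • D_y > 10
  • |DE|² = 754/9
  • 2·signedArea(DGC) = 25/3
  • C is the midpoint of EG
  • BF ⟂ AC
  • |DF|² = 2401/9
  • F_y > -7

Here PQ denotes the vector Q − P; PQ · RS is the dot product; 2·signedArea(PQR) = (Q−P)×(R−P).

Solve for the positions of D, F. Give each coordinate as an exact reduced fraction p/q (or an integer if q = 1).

1. F_x = -4  [A, C, F are collinear ∩ BF ⟂ AC]
2. F_y = -6  [A, C, F are collinear ∩ BF ⟂ AC]
   → F = (-4, -6)
3. D_x = -4  [line -6·x + -5·y + 83/3 = 0 ∩ |DF|² = 2401/9]
4. D_y = 31/3  [line -6·x + -5·y + 83/3 = 0 ∩ |DF|² = 2401/9]
   → D = (-4, 31/3)

D = (-4, 31/3)
F = (-4, -6)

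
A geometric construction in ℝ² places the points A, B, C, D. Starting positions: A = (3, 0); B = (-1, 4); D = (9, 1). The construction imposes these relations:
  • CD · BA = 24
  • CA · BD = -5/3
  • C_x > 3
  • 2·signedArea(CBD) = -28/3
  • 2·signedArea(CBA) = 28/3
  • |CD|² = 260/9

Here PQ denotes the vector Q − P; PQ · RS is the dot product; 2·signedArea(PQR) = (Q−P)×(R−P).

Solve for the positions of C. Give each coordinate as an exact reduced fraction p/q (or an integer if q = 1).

C = (11/3, 5/3)

1. C_x = 11/3  [2·signedArea(CBD) = -28/3 ∩ CA · BD = -5/3]
2. C_y = 5/3  [2·signedArea(CBD) = -28/3 ∩ CA · BD = -5/3]
   → C = (11/3, 5/3)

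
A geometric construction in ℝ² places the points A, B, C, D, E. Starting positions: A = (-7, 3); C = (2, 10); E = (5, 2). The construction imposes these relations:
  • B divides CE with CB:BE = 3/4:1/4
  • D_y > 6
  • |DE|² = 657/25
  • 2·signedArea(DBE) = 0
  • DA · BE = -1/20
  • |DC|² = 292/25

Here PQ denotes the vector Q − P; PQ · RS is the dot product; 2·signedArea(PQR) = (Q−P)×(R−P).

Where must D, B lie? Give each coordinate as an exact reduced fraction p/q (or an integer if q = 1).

B = (17/4, 4)
D = (16/5, 34/5)

1. B_x = 17/4  [B divides CE with CB:BE = 3/4:1/4]
2. B_y = 4  [B divides CE with CB:BE = 3/4:1/4]
   → B = (17/4, 4)
3. D_x = 16/5  [2·signedArea(DBE) = 0 ∩ DA · BE = -1/20]
4. D_y = 34/5  [2·signedArea(DBE) = 0 ∩ DA · BE = -1/20]
   → D = (16/5, 34/5)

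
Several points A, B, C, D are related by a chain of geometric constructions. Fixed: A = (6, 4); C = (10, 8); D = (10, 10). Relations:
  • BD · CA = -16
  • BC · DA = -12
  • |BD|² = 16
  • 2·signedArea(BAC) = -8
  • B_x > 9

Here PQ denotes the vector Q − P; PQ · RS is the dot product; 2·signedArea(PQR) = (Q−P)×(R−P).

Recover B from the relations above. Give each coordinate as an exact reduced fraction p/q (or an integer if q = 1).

B = (10, 6)

1. B_x = 10  [2·signedArea(BAC) = -8 ∩ BD · CA = -16]
2. B_y = 6  [2·signedArea(BAC) = -8 ∩ BD · CA = -16]
   → B = (10, 6)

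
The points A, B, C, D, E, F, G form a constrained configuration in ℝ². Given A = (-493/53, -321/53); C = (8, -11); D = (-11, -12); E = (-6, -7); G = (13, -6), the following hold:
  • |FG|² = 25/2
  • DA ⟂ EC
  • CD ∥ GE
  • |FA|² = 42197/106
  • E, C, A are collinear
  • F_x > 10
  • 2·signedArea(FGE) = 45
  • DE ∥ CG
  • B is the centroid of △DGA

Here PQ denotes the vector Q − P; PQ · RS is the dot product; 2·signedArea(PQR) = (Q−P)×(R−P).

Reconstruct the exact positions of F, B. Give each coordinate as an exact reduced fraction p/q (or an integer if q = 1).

B = (-129/53, -425/53)
F = (21/2, -17/2)

1. F_x = 21/2  [line 1·x + -19·y + -172 = 0 ∩ |FA|² = 42197/106]
2. F_y = -17/2  [line 1·x + -19·y + -172 = 0 ∩ |FA|² = 42197/106]
   → F = (21/2, -17/2)
3. B_x = -129/53  [B is the centroid of △DGA]
4. B_y = -425/53  [B is the centroid of △DGA]
   → B = (-129/53, -425/53)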